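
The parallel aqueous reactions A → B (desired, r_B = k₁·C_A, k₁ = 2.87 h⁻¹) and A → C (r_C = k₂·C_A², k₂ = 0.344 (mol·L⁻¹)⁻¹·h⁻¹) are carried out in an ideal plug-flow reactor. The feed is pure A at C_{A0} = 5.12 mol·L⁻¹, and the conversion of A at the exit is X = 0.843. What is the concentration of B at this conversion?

3.22 mol·L⁻¹

C_A = C_{A0}(1−X) = 0.8038 mol·L⁻¹.
Along a PFR/batch, dC_B/dC_A = −r_B/(r_B+r_C) = −k₁/(k₁+k₂·C_A).
Integrating from C_{A0} to C_A: C_B = (2.87/0.344)·ln[(2.87+0.344·5.12)/(2.87+0.344·0.804)] = 8.343·ln(4.631/3.147) = 3.225 mol·L⁻¹.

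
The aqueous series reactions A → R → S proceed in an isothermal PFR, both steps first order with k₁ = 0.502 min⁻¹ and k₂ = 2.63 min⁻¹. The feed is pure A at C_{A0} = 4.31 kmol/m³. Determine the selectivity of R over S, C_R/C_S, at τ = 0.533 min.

1.09

Solving the coupled first-order balances gives C_R(τ) = [k₁/(k₂−k₁)]·C_{A0}·(e^(−k₁τ) − e^(−k₂τ)).
e^(−k₁τ) = e^(−0.502×0.533) = e^(−0.2676) = 0.7652; e^(−k₂τ) = e^(−1.402) = 0.2462.
C_R = 0.502×4.31/(2.63−0.502) × (0.7652−0.2462) = 1.017×0.5191 = 0.5278 kmol/m³.
C_A = C_{A0}e^(−k₁τ) = 3.298 kmol/m³, so C_S = C_{A0}−C_A−C_R = 0.4840 kmol/m³; C_R/C_S = 1.09.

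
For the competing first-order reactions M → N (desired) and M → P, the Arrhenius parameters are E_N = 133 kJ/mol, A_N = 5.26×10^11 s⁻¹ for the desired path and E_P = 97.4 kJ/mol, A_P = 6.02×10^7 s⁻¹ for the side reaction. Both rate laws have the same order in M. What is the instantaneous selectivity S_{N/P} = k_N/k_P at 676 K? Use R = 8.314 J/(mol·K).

15.5

With equal orders, S_{N/P} = k_N/k_P = (A_N/A_P)·exp[(E_P−E_N)/(RT)].
(E_P−E_N)/(RT) = (97.4−133)×10³/(8.314×676) = -35600/5620 = -6.334.
k_N/k_P = (5.26×10^11/6.02×10^7)·exp(-6.334) = 8738 × 0.001775 = 15.5.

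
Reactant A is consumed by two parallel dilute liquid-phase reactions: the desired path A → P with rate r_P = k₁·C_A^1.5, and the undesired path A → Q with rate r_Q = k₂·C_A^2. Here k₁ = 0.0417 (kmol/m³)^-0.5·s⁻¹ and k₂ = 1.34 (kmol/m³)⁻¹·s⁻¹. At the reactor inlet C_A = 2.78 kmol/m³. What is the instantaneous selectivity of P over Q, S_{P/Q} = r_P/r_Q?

S_{P/Q} = r_P/r_Q = (k₁·C_A^1.5)/(k₂·C_A^2) = (k₁/k₂)·C_A^-0.5.
= (0.0417×2.780^1.5) / (1.34×2.780^2) = 0.1933/10.36 = 0.0187.

0.0187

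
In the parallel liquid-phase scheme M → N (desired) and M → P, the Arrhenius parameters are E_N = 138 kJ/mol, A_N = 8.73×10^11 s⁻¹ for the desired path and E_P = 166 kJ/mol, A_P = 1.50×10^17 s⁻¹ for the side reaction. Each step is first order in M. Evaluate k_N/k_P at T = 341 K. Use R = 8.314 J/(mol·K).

k_N/k_P = (A_N/A_P)·exp[−(E_N−E_P)/(RT)] = (A_N/A_P)·exp[(E_P−E_N)/(RT)].
(E_P−E_N)/(RT) = (166−138)×10³/(8.314×341) = 28000/2835 = 9.876.
k_N/k_P = (8.73×10^11/1.50×10^17)·exp(9.876) = 5.820×10^-6 × 19463 = 0.113.
Since E_N < E_P, lowering the temperature improves selectivity toward N.

0.113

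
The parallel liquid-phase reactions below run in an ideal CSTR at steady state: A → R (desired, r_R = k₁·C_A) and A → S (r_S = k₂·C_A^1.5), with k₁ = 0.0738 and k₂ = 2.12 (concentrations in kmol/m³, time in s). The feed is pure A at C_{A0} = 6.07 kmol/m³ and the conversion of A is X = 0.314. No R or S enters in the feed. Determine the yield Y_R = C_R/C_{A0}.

Exit C_A = C_{A0}(1−X) = 6.07×0.686 = 4.164 kmol/m³.
In a CSTR the entire volume is at exit conditions, so r_R = 0.0738×4.164 = 0.3073 and r_S = 2.12×4.164^1.5 = 18.01.
Fraction of consumed A going to R: r_R/(r_R+r_S) = 0.01677.
C_R = 0.01677·C_{A0}·X = 0.01677×6.07×0.314 = 0.0320 kmol/m³; Y_R = C_R/C_{A0} = 0.00527.

0.00527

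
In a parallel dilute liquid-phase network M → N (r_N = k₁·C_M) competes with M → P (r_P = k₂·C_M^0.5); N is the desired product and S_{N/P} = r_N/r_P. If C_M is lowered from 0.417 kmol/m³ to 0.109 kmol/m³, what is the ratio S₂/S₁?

S_{N/P} = (k₁/k₂)·C_M^0.5, so S₂/S₁ = (C_{M,2}/C_{M,1})^0.5.
= (0.109/0.417)^0.5 = (0.2614)^0.5 = 0.511.

0.511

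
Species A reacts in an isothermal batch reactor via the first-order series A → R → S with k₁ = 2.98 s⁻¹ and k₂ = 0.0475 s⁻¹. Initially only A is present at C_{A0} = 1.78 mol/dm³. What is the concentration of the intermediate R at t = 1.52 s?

1.66 mol/dm³

Solving the coupled first-order balances gives C_R(t) = [k₁/(k₂−k₁)]·C_{A0}·(e^(−k₁t) − e^(−k₂t)).
e^(−k₁t) = e^(−2.98×1.52) = e^(−4.530) = 0.01078; e^(−k₂t) = e^(−0.07220) = 0.9303.
C_R = 2.98×1.78/(0.0475−2.98) × (0.01078−0.9303) = (-1.809)×(-0.9196) = 1.663 mol/dm³.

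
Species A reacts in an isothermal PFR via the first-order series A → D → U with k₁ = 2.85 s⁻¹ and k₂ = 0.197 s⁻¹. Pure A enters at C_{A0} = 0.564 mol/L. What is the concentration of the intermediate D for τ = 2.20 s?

Solving the coupled first-order balances gives C_D(τ) = [k₁/(k₂−k₁)]·C_{A0}·(e^(−k₁τ) − e^(−k₂τ)).
e^(−k₁τ) = e^(−2.85×2.20) = e^(−6.270) = 0.001892; e^(−k₂τ) = e^(−0.4334) = 0.6483.
C_D = 2.85×0.564/(0.197−2.85) × (0.001892−0.6483) = (-0.6059)×(-0.6464) = 0.3916 mol/L.

0.392 mol/L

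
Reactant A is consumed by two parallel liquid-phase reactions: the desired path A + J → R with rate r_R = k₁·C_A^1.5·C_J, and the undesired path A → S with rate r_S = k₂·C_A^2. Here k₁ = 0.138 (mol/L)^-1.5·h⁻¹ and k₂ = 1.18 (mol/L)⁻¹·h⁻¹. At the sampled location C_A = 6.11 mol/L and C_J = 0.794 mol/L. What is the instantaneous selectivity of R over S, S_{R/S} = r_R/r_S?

0.0376

S_{R/S} = r_R/r_S = (k₁·C_A^1.5·C_J)/(k₂·C_A^2) = (k₁/k₂)·C_A^-0.5·C_J.
= (0.138×6.110^1.5×0.7940) / (1.18×6.110^2) = 1.655/44.05 = 0.0376.
The undesired path is higher order in A, so low C_A (CSTR or dilute feed) favours R.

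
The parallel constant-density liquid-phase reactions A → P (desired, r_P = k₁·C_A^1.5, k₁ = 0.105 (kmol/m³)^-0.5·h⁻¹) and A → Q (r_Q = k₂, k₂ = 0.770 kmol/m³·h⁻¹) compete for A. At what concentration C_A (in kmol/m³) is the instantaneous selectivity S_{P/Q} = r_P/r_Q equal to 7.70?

14.7 kmol/m³

S_{P/Q} = (k₁/k₂)·C_A^1.5 ⇒ C_A = (S·k₂/k₁)^(1/1.5).
= (7.70×0.770/0.105)^(0.6667) = (56.47)^(0.6667) = 14.7 kmol/m³.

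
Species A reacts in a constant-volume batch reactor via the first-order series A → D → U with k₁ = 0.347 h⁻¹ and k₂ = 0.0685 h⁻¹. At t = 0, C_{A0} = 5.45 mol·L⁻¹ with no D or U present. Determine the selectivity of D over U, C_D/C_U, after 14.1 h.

0.881

For first-order series with pure A initially, C_D(t) = k₁C_{A0}/(k₂−k₁)·(e^(−k₁t) − e^(−k₂t)).
e^(−k₁t) = e^(−0.347×14.1) = e^(−4.893) = 0.007501; e^(−k₂t) = e^(−0.9659) = 0.3807.
C_D = 0.347×5.45/(0.0685−0.347) × (0.007501−0.3807) = (-6.790)×(-0.3732) = 2.534 mol·L⁻¹.
C_A = C_{A0}e^(−k₁t) = 0.04088 mol·L⁻¹, so C_U = C_{A0}−C_A−C_D = 2.875 mol·L⁻¹; C_D/C_U = 0.881.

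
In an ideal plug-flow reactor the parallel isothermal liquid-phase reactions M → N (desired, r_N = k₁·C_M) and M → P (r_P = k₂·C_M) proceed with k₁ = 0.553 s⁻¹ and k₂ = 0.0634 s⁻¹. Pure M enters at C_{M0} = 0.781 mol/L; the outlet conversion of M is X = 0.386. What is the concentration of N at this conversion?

0.270 mol/L

C_M = C_{M0}(1−X) = 0.4795 mol/L.
Both paths are first order in M, so the instantaneous fraction to N is constant: dC_N/d(−C_M) = k₁/(k₁+k₂) = 0.8971.
C_N = 0.8971·(C_{M0}−C_M) = 0.8971×0.3015 = 0.270 mol/L.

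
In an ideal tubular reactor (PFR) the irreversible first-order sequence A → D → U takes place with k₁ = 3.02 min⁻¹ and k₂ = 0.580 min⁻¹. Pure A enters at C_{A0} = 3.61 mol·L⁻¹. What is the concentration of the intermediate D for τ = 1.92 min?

Solving the coupled first-order balances gives C_D(τ) = [k₁/(k₂−k₁)]·C_{A0}·(e^(−k₁τ) − e^(−k₂τ)).
e^(−k₁τ) = e^(−3.02×1.92) = e^(−5.798) = 0.003032; e^(−k₂τ) = e^(−1.114) = 0.3284.
C_D = 3.02×3.61/(0.580−3.02) × (0.003032−0.3284) = (-4.468)×(-0.3253) = 1.454 mol·L⁻¹.

1.45 mol·L⁻¹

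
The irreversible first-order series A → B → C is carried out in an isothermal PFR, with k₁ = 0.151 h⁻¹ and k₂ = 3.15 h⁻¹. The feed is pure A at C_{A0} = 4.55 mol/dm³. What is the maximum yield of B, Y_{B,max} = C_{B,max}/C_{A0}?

For a first-order series the maximum intermediate yield is C_{B,max}/C_{A0} = (k₁/k₂)^[k₂/(k₂−k₁)].
= (0.151/3.15)^(3.15/(3.15−0.151)) = (0.04794)^(1.050) = 0.04114.

0.0411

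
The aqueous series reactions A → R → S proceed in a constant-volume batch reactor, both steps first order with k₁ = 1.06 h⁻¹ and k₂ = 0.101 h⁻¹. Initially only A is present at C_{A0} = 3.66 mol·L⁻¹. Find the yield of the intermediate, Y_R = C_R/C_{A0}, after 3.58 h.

For first-order series with pure A initially, C_R(t) = k₁C_{A0}/(k₂−k₁)·(e^(−k₁t) − e^(−k₂t)).
e^(−k₁t) = e^(−1.06×3.58) = e^(−3.795) = 0.02249; e^(−k₂t) = e^(−0.3616) = 0.6966.
C_R = 1.06×3.66/(0.101−1.06) × (0.02249−0.6966) = (-4.045)×(-0.6741) = 2.727 mol·L⁻¹.
Y_R = C_R/C_{A0} = 2.727/3.66 = 0.745.

0.745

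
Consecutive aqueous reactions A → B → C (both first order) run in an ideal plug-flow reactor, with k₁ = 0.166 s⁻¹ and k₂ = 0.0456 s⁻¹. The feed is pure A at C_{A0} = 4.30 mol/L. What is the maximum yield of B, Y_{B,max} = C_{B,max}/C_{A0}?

0.613

At the optimum, C_{B,max}/C_{A0} = (k₁/k₂)^[k₂/(k₂−k₁)].
= (0.166/0.0456)^(0.0456/(0.0456−0.166)) = (3.640)^(-0.3787) = 0.6130.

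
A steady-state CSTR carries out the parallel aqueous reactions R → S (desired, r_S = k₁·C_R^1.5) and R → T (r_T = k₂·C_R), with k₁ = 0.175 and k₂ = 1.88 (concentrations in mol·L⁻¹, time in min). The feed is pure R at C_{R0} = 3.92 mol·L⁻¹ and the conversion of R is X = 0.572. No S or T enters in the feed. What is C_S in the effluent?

0.241 mol·L⁻¹

Exit C_R = C_{R0}(1−X) = 3.92×0.428 = 1.678 mol·L⁻¹.
In a CSTR the entire volume is at exit conditions, so r_S = 0.175×1.678^1.5 = 0.3803 and r_T = 1.88×1.678 = 3.154.
Fraction of consumed R going to S: r_S/(r_S+r_T) = 0.1076.
C_S = 0.1076·C_{R0}·X = 0.1076×3.92×0.572 = 0.241 mol·L⁻¹.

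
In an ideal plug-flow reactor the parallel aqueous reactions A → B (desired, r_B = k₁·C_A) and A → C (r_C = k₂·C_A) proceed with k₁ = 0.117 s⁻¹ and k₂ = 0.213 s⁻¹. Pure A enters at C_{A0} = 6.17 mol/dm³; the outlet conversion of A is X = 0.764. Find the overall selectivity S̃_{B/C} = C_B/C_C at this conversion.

0.549

C_A = C_{A0}(1−X) = 1.456 mol/dm³.
Both paths are first order in A, so the instantaneous fraction to B is constant: dC_B/d(−C_A) = k₁/(k₁+k₂) = 0.3545.
C_B = 0.3545·(C_{A0}−C_A) = 0.3545×4.714 = 1.67 mol/dm³.
C_C = (C_{A0}−C_A)−C_B = 3.043 mol/dm³; S̃_{B/C} = 1.671/3.043 = 0.549.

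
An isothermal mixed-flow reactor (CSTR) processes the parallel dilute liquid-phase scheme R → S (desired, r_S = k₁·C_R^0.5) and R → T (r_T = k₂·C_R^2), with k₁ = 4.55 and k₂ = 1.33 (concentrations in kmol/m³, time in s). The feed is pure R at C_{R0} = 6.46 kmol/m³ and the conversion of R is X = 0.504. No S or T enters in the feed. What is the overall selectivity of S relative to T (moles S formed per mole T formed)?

0.596

Exit C_R = C_{R0}(1−X) = 6.46×0.496 = 3.204 kmol/m³.
In a CSTR the entire volume is at exit conditions, so r_S = 4.55×3.204^0.5 = 8.145 and r_T = 1.33×3.204^2 = 13.65.
Overall selectivity = C_S/C_T = r_Sτ/(r_Tτ) = r_S/r_T = 0.596.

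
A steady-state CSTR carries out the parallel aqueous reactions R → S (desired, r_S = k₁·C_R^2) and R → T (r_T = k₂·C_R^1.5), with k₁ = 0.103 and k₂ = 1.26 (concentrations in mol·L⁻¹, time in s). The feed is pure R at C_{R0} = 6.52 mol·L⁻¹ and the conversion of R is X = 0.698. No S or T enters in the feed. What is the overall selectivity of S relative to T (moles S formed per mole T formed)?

Exit C_R = C_{R0}(1−X) = 6.52×0.302 = 1.969 mol·L⁻¹.
Rates in a CSTR are evaluated at the outlet concentration: r_S = 0.103×1.969^2 = 0.3993, r_T = 1.26×1.969^1.5 = 3.481.
Overall selectivity = C_S/C_T = r_Sτ/(r_Tτ) = r_S/r_T = 0.115.

0.115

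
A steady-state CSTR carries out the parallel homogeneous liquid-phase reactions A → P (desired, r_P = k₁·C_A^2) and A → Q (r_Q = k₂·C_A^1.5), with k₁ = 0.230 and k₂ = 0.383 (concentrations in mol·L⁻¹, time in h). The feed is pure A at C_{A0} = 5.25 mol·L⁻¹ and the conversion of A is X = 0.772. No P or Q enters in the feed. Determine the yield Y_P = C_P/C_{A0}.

Exit C_A = C_{A0}(1−X) = 5.25×0.228 = 1.197 mol·L⁻¹.
Rates in a CSTR are evaluated at the outlet concentration: r_P = 0.230×1.197^2 = 0.3295, r_Q = 0.383×1.197^1.5 = 0.5016.
Fraction of consumed A going to P: r_P/(r_P+r_Q) = 0.3965.
C_P = 0.3965·C_{A0}·X = 0.3965×5.25×0.772 = 1.61 mol·L⁻¹; Y_P = C_P/C_{A0} = 0.306.

0.306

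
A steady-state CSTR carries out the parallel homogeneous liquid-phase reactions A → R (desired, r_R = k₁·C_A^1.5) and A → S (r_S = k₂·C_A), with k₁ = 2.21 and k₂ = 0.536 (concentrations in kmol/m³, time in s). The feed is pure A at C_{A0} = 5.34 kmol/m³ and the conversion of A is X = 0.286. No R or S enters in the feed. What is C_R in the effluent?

Exit C_A = C_{A0}(1−X) = 5.34×0.714 = 3.813 kmol/m³.
A CSTR operates uniformly at the exit composition, giving r_R = 16.45 and r_S = 2.044 (each k·C_A^n at C_A = 3.813).
Fraction of consumed A going to R: r_R/(r_R+r_S) = 0.8895.
C_R = 0.8895·C_{A0}·X = 0.8895×5.34×0.286 = 1.36 kmol/m³.

1.36 kmol/m³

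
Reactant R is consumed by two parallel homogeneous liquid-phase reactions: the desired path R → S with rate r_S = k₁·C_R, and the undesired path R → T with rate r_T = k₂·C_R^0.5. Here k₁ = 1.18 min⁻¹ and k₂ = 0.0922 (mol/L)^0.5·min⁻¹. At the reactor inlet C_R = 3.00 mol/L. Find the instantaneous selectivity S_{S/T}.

S_{S/T} = r_S/r_T = (k₁·C_R)/(k₂·C_R^0.5) = (k₁/k₂)·C_R^0.5.
= (1.18×3.000) / (0.0922×3.000^0.5) = 3.540/0.1597 = 22.2.

22.2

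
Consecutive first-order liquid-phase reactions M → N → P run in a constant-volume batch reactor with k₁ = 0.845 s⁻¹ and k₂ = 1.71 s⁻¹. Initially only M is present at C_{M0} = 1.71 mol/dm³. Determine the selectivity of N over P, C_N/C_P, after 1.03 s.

For first-order series with pure M initially, C_N(t) = k₁C_{M0}/(k₂−k₁)·(e^(−k₁t) − e^(−k₂t)).
e^(−k₁t) = e^(−0.845×1.03) = e^(−0.8703) = 0.4188; e^(−k₂t) = e^(−1.761) = 0.1718.
C_N = 0.845×1.71/(1.71−0.845) × (0.4188−0.1718) = 1.670×0.2470 = 0.4126 mol/dm³.
C_M = C_{M0}e^(−k₁t) = 0.7162 mol/dm³, so C_P = C_{M0}−C_M−C_N = 0.5813 mol/dm³; C_N/C_P = 0.710.

0.710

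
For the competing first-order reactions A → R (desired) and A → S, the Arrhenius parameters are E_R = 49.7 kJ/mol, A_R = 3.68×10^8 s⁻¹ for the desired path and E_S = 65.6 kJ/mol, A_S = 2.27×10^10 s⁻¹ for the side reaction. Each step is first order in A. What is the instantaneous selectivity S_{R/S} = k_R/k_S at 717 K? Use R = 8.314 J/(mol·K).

0.233

k_R/k_S = (A_R/A_S)·exp[−(E_R−E_S)/(RT)] = (A_R/A_S)·exp[(E_S−E_R)/(RT)].
(E_S−E_R)/(RT) = (65.6−49.7)×10³/(8.314×717) = 15900/5961 = 2.667.
k_R/k_S = (3.68×10^8/2.27×10^10)·exp(2.667) = 0.01621 × 14.40 = 0.233.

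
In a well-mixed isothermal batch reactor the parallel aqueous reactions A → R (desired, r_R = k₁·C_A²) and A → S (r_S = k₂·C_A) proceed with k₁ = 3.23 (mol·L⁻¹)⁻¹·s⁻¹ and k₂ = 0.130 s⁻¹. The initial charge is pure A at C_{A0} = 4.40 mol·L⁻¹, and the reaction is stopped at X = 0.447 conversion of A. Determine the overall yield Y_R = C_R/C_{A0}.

0.442

C_A = C_{A0}(1−X) = 2.433 mol·L⁻¹.
Along a PFR/batch, dC_S/dC_A = −r_S/(r_R+r_S) = −k₂/(k₂+k₁·C_A).
Integrating from C_{A0} to C_A: C_S = (0.130/3.23)·ln[(0.130+3.23·4.40)/(0.130+3.23·2.43)] = 0.04025·ln(14.34/7.989) = 0.02355 mol·L⁻¹.
Then C_R = (C_{A0}−C_A) − C_S = 1.967 − 0.02355 = 1.943 mol·L⁻¹.
Y_R = C_R/C_{A0} = 1.943/4.40 = 0.442.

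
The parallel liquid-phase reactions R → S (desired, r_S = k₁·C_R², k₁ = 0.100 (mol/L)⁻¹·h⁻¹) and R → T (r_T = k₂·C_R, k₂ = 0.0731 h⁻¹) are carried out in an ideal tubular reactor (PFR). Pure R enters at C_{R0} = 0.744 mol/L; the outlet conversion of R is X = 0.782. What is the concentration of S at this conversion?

0.215 mol/L

C_R = C_{R0}(1−X) = 0.1622 mol/L.
Along a PFR/batch, dC_T/dC_R = −r_T/(r_S+r_T) = −k₂/(k₂+k₁·C_R).
Integrating from C_{R0} to C_R: C_T = (0.0731/0.100)·ln[(0.0731+0.100·0.744)/(0.0731+0.100·0.162)] = 0.7310·ln(0.1475/0.08932) = 0.3667 mol/L.
Then C_S = (C_{R0}−C_R) − C_T = 0.5818 − 0.3667 = 0.2151 mol/L.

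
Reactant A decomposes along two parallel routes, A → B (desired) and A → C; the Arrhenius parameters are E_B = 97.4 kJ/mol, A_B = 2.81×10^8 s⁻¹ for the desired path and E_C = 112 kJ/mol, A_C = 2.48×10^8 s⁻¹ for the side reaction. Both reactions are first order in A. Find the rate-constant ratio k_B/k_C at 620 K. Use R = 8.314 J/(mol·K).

19.2

Since both paths have the same order in A, the concentration cancels and S_{B/C} = k_B/k_C = (A_B/A_C)·exp[(E_C−E_B)/(RT)].
(E_C−E_B)/(RT) = (112−97.4)×10³/(8.314×620) = 14600/5155 = 2.832.
k_B/k_C = (2.81×10^8/2.48×10^8)·exp(2.832) = 1.133 × 16.99 = 19.2.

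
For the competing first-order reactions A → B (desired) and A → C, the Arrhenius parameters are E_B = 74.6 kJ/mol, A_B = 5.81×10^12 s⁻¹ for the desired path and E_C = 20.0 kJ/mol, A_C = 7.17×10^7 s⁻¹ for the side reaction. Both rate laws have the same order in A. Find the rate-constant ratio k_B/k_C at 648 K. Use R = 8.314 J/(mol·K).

3.22

With equal orders, S_{B/C} = k_B/k_C = (A_B/A_C)·exp[(E_C−E_B)/(RT)].
(E_C−E_B)/(RT) = (20.0−74.6)×10³/(8.314×648) = -54600/5387 = -10.13.
k_B/k_C = (5.81×10^12/7.17×10^7)·exp(-10.13) = 81032 × 3.968×10^-5 = 3.22.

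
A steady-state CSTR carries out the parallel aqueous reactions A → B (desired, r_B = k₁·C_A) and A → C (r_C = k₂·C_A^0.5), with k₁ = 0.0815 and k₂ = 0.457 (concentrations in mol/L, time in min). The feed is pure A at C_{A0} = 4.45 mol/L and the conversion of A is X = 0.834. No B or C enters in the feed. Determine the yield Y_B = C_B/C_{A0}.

Exit C_A = C_{A0}(1−X) = 4.45×0.166 = 0.7387 mol/L.
Rates in a CSTR are evaluated at the outlet concentration: r_B = 0.0815×0.7387 = 0.06020, r_C = 0.457×0.7387^0.5 = 0.3928.
Fraction of consumed A going to B: r_B/(r_B+r_C) = 0.1329.
C_B = 0.1329·C_{A0}·X = 0.1329×4.45×0.834 = 0.493 mol/L; Y_B = C_B/C_{A0} = 0.111.

0.111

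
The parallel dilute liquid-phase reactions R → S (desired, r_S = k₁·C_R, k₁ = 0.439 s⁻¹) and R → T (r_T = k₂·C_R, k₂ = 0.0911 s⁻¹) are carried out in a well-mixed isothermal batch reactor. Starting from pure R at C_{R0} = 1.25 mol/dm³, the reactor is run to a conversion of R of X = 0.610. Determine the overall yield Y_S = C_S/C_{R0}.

C_R = C_{R0}(1−X) = 0.4875 mol/dm³.
Both paths are first order in R, so the instantaneous fraction to S is constant: dC_S/d(−C_R) = k₁/(k₁+k₂) = 0.8281.
C_S = 0.8281·(C_{R0}−C_R) = 0.8281×0.7625 = 0.631 mol/dm³.
Y_S = C_S/C_{R0} = 0.6315/1.25 = 0.505.

0.505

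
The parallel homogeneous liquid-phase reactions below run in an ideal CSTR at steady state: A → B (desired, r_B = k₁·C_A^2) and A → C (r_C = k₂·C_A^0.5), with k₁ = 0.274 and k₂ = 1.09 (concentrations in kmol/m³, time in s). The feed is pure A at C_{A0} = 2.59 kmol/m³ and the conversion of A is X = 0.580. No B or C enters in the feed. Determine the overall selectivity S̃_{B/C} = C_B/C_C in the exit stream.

0.285

Exit C_A = C_{A0}(1−X) = 2.59×0.420 = 1.088 kmol/m³.
Rates in a CSTR are evaluated at the outlet concentration: r_B = 0.274×1.088^2 = 0.3242, r_C = 1.09×1.088^0.5 = 1.137.
Overall selectivity = C_B/C_C = r_Bτ/(r_Cτ) = r_B/r_C = 0.285.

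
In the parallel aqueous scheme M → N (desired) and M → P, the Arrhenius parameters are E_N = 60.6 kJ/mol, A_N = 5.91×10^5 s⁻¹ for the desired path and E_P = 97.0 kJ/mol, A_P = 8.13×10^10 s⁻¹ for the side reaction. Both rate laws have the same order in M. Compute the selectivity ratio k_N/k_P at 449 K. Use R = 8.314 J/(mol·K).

0.125

Since both paths have the same order in M, the concentration cancels and S_{N/P} = k_N/k_P = (A_N/A_P)·exp[(E_P−E_N)/(RT)].
(E_P−E_N)/(RT) = (97.0−60.6)×10³/(8.314×449) = 36400/3733 = 9.751.
k_N/k_P = (5.91×10^5/8.13×10^10)·exp(9.751) = 7.269×10^-6 × 17170 = 0.125.
Since E_N < E_P, lowering the temperature improves selectivity toward N.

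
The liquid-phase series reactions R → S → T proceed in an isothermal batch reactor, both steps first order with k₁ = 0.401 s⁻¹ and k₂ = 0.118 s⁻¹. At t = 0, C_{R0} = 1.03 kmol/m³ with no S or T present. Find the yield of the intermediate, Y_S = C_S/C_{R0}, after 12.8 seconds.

0.305

Solving the coupled first-order balances gives C_S(t) = [k₁/(k₂−k₁)]·C_{R0}·(e^(−k₁t) − e^(−k₂t)).
e^(−k₁t) = e^(−0.401×12.8) = e^(−5.133) = 0.005900; e^(−k₂t) = e^(−1.510) = 0.2208.
C_S = 0.401×1.03/(0.118−0.401) × (0.005900−0.2208) = (-1.459)×(-0.2149) = 0.3137 kmol/m³.
Y_S = C_S/C_{R0} = 0.3137/1.03 = 0.305.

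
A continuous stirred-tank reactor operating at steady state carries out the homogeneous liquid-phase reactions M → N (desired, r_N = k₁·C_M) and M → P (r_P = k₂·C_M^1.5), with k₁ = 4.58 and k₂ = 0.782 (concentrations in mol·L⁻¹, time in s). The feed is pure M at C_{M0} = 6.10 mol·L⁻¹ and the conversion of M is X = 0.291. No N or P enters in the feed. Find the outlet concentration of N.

Exit C_M = C_{M0}(1−X) = 6.10×0.709 = 4.325 mol·L⁻¹.
A CSTR operates uniformly at the exit composition, giving r_N = 19.81 and r_P = 7.033 (each k·C_M^n at C_M = 4.325).
Fraction of consumed M going to N: r_N/(r_N+r_P) = 0.7380.
C_N = 0.7380·C_{M0}·X = 0.7380×6.10×0.291 = 1.31 mol·L⁻¹.

1.31 mol·L⁻¹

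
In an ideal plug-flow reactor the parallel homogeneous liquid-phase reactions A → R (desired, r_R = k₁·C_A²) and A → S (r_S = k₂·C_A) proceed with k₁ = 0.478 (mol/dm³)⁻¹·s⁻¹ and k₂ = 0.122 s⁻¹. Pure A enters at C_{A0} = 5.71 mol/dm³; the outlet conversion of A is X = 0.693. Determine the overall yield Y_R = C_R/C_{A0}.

C_A = C_{A0}(1−X) = 1.753 mol/dm³.
Along a PFR/batch, dC_S/dC_A = −r_S/(r_R+r_S) = −k₂/(k₂+k₁·C_A).
Integrating from C_{A0} to C_A: C_S = (0.122/0.478)·ln[(0.122+0.478·5.71)/(0.122+0.478·1.75)] = 0.2552·ln(2.851/0.9599) = 0.2779 mol/dm³.
Then C_R = (C_{A0}−C_A) − C_S = 3.957 − 0.2779 = 3.679 mol/dm³.
Y_R = C_R/C_{A0} = 3.679/5.71 = 0.644.

0.644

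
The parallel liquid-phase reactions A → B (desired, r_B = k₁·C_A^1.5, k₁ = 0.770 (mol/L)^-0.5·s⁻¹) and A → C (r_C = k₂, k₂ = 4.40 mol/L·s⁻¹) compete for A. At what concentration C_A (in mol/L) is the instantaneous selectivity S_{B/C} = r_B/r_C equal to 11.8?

16.6 mol/L

S_{B/C} = (k₁/k₂)·C_A^1.5 ⇒ C_A = (S·k₂/k₁)^(1/1.5).
= (11.8×4.40/0.770)^(0.6667) = (67.43)^(0.6667) = 16.6 mol/L.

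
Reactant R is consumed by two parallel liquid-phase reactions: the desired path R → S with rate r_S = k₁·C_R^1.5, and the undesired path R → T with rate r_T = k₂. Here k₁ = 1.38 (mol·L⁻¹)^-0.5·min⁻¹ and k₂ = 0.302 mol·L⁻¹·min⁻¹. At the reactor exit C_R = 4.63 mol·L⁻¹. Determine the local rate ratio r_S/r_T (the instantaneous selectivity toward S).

S_{S/T} = r_S/r_T = (k₁·C_R^1.5)/(k₂) = (k₁/k₂)·C_R^1.5.
= (1.38×4.630^1.5) / (0.302) = 13.75/0.3020 = 45.5.
Since the desired path is higher order in R, keeping C_R high (PFR or concentrated feed) favours S.

45.5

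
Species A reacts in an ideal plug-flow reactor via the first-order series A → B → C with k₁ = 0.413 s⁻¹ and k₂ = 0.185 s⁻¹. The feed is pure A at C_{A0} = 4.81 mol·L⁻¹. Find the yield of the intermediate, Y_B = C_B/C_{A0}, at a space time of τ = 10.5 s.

For first-order series with pure A initially, C_B(τ) = k₁C_{A0}/(k₂−k₁)·(e^(−k₁τ) − e^(−k₂τ)).
e^(−k₁τ) = e^(−0.413×10.5) = e^(−4.337) = 0.01308; e^(−k₂τ) = e^(−1.942) = 0.1433.
C_B = 0.413×4.81/(0.185−0.413) × (0.01308−0.1433) = (-8.713)×(-0.1303) = 1.135 mol·L⁻¹.
Y_B = C_B/C_{A0} = 1.135/4.81 = 0.236.

0.236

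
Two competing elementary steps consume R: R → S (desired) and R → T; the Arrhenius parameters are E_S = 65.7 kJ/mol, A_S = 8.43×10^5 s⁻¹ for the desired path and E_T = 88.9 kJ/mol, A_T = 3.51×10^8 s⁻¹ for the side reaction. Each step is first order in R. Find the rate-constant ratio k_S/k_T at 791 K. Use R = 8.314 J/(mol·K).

0.0818

With equal orders, S_{S/T} = k_S/k_T = (A_S/A_T)·exp[(E_T−E_S)/(RT)].
(E_T−E_S)/(RT) = (88.9−65.7)×10³/(8.314×791) = 23200/6576 = 3.528.
k_S/k_T = (8.43×10^5/3.51×10^8)·exp(3.528) = 0.002402 × 34.05 = 0.0818.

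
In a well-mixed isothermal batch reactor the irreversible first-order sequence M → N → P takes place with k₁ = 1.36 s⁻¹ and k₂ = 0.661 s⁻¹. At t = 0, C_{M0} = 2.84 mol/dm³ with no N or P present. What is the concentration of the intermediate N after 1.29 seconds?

Solving the coupled first-order balances gives C_N(t) = [k₁/(k₂−k₁)]·C_{M0}·(e^(−k₁t) − e^(−k₂t)).
e^(−k₁t) = e^(−1.36×1.29) = e^(−1.754) = 0.1730; e^(−k₂t) = e^(−0.8527) = 0.4263.
C_N = 1.36×2.84/(0.661−1.36) × (0.1730−0.4263) = (-5.526)×(-0.2533) = 1.399 mol/dm³.

1.40 mol/dm³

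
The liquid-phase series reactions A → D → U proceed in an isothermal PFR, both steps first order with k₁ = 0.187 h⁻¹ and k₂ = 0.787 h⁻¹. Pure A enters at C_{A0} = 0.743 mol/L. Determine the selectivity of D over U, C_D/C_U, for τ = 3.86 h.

The intermediate concentration in a first-order A→B→C sequence is C_D = k₁C_{A0}(e^(−k₁τ) − e^(−k₂τ))/(k₂−k₁).
e^(−k₁τ) = e^(−0.187×3.86) = e^(−0.7218) = 0.4859; e^(−k₂τ) = e^(−3.038) = 0.04794.
C_D = 0.187×0.743/(0.787−0.187) × (0.4859−0.04794) = 0.2316×0.4379 = 0.1014 mol/L.
C_A = C_{A0}e^(−k₁τ) = 0.3610 mol/L, so C_U = C_{A0}−C_A−C_D = 0.2806 mol/L; C_D/C_U = 0.361.

0.361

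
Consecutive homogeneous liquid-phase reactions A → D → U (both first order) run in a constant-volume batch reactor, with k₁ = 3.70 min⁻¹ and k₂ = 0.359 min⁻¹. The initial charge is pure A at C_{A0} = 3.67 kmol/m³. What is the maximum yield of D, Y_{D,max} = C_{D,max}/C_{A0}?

Evaluating C_D at t_opt = ln(k₂/k₁)/(k₂−k₁) gives C_{D,max}/C_{A0} = (k₁/k₂)^[k₂/(k₂−k₁)].
= (3.70/0.359)^(0.359/(0.359−3.70)) = (10.31)^(-0.1075) = 0.7783.

0.778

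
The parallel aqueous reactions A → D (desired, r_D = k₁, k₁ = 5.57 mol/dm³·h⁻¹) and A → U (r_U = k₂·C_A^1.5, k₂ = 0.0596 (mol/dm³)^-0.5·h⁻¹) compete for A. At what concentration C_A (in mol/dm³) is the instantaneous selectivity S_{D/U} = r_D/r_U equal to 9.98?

4.44 mol/dm³

S_{D/U} = (k₁/k₂)·C_A^-1.5 ⇒ C_A = (S·k₂/k₁)^(1/(-1.5)).
= (9.98×0.0596/5.57)^(-0.6667) = (0.1068)^(-0.6667) = 4.44 mol/dm³.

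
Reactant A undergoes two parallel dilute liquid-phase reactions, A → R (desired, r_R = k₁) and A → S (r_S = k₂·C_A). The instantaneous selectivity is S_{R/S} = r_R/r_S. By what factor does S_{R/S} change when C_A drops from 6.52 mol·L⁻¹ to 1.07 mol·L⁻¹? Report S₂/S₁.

S_{R/S} = (k₁/k₂)·C_A⁻¹, so S₂/S₁ = (C_{A,2}/C_{A,1})⁻¹.
= 6.52/1.07 = 6.09.
Selectivity toward R rises as C_A falls — low-concentration operation is favoured.

6.09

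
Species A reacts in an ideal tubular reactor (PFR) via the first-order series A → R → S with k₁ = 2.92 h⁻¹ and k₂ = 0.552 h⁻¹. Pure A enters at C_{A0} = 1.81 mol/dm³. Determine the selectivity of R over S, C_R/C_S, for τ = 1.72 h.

Solving the coupled first-order balances gives C_R(τ) = [k₁/(k₂−k₁)]·C_{A0}·(e^(−k₁τ) − e^(−k₂τ)).
e^(−k₁τ) = e^(−2.92×1.72) = e^(−5.022) = 0.006589; e^(−k₂τ) = e^(−0.9494) = 0.3870.
C_R = 2.92×1.81/(0.552−2.92) × (0.006589−0.3870) = (-2.232)×(-0.3804) = 0.8490 mol/dm³.
C_A = C_{A0}e^(−k₁τ) = 0.01193 mol/dm³, so C_S = C_{A0}−C_A−C_R = 0.9491 mol/dm³; C_R/C_S = 0.894.

0.894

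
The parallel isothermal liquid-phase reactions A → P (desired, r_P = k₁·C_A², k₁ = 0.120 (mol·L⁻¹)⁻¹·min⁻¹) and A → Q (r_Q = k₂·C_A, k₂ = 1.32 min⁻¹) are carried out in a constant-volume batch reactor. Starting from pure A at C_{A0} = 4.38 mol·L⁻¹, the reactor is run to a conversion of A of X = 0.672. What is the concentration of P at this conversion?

C_A = C_{A0}(1−X) = 1.437 mol·L⁻¹.
Along a PFR/batch, dC_Q/dC_A = −r_Q/(r_P+r_Q) = −k₂/(k₂+k₁·C_A).
Integrating from C_{A0} to C_A: C_Q = (1.32/0.120)·ln[(1.32+0.120·4.38)/(1.32+0.120·1.44)] = 11.00·ln(1.846/1.492) = 2.337 mol·L⁻¹.
Then C_P = (C_{A0}−C_A) − C_Q = 2.943 − 2.337 = 0.6067 mol·L⁻¹.

0.607 mol·L⁻¹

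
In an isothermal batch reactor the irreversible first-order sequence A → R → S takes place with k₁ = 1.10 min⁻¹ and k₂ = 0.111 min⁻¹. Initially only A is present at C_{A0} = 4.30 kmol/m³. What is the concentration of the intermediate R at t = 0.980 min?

2.66 kmol/m³

For first-order series with pure A initially, C_R(t) = k₁C_{A0}/(k₂−k₁)·(e^(−k₁t) − e^(−k₂t)).
e^(−k₁t) = e^(−1.10×0.980) = e^(−1.078) = 0.3403; e^(−k₂t) = e^(−0.1088) = 0.8969.
C_R = 1.10×4.30/(0.111−1.10) × (0.3403−0.8969) = (-4.783)×(-0.5567) = 2.662 kmol/m³.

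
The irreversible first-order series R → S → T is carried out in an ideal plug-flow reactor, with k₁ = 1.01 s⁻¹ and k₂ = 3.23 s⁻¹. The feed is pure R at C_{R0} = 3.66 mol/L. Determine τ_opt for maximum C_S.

The intermediate peaks when r₁ = r₂, i.e. k₁e^(−k₁τ) = k₂e^(−k₂τ), giving τ_opt = ln(k₂/k₁)/(k₂−k₁).
= ln(3.23/1.01)/(3.23−1.01) = ln(3.198)/2.220 = 1.163/2.220 = 0.524 s.

0.524 s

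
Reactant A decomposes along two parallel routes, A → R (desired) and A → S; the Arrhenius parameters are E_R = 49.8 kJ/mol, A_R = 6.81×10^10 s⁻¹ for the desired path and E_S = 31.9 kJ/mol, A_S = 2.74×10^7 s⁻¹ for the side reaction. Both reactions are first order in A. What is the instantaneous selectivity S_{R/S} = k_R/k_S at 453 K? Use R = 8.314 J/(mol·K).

21.4

k_R/k_S = (A_R/A_S)·exp[−(E_R−E_S)/(RT)] = (A_R/A_S)·exp[(E_S−E_R)/(RT)].
(E_S−E_R)/(RT) = (31.9−49.8)×10³/(8.314×453) = -17900/3766 = -4.753.
k_R/k_S = (6.81×10^10/2.74×10^7)·exp(-4.753) = 2485 × 0.008628 = 21.4.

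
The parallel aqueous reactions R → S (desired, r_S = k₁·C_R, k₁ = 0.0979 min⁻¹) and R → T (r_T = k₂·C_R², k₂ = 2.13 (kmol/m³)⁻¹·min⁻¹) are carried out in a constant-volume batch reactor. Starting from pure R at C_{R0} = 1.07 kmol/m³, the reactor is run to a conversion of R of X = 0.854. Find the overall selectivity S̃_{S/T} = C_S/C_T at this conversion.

0.0940

C_R = C_{R0}(1−X) = 0.1562 kmol/m³.
Along a PFR/batch, dC_S/dC_R = −r_S/(r_S+r_T) = −k₁/(k₁+k₂·C_R).
Integrating from C_{R0} to C_R: C_S = (0.0979/2.13)·ln[(0.0979+2.13·1.07)/(0.0979+2.13·0.156)] = 0.04596·ln(2.377/0.4306) = 0.07852 kmol/m³.
C_T = (C_{R0}−C_R)−C_S = 0.8353 kmol/m³; S̃_{S/T} = 0.07852/0.8353 = 0.0940.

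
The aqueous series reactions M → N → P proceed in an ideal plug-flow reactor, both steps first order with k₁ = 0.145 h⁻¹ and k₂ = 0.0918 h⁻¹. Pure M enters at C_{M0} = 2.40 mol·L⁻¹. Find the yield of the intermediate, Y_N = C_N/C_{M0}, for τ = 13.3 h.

The intermediate concentration in a first-order A→B→C sequence is C_N = k₁C_{M0}(e^(−k₁τ) − e^(−k₂τ))/(k₂−k₁).
e^(−k₁τ) = e^(−0.145×13.3) = e^(−1.928) = 0.1454; e^(−k₂τ) = e^(−1.221) = 0.2950.
C_N = 0.145×2.40/(0.0918−0.145) × (0.1454−0.2950) = (-6.541)×(-0.1496) = 0.9785 mol·L⁻¹.
Y_N = C_N/C_{M0} = 0.9785/2.40 = 0.408.

0.408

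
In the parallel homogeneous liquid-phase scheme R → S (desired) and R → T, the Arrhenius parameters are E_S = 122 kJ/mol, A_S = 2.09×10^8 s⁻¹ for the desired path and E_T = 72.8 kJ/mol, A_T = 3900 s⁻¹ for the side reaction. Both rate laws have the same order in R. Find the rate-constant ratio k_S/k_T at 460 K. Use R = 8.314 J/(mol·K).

0.139

k_S/k_T = (A_S/A_T)·exp[−(E_S−E_T)/(RT)] = (A_S/A_T)·exp[(E_T−E_S)/(RT)].
(E_T−E_S)/(RT) = (72.8−122)×10³/(8.314×460) = -49200/3824 = -12.86.
k_S/k_T = (2.09×10^8/3900)·exp(-12.86) = 53590 × 2.588×10^-6 = 0.139.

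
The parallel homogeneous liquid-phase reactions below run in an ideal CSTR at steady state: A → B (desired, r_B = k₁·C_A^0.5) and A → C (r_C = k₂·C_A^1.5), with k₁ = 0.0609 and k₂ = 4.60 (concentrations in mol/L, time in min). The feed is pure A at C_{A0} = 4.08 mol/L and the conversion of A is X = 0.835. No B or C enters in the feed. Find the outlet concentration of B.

0.0657 mol/L

Exit C_A = C_{A0}(1−X) = 4.08×0.165 = 0.6732 mol/L.
In a CSTR the entire volume is at exit conditions, so r_B = 0.0609×0.6732^0.5 = 0.04997 and r_C = 4.60×0.6732^1.5 = 2.541.
Fraction of consumed A going to B: r_B/(r_B+r_C) = 0.01929.
C_B = 0.01929·C_{A0}·X = 0.01929×4.08×0.835 = 0.0657 mol/L.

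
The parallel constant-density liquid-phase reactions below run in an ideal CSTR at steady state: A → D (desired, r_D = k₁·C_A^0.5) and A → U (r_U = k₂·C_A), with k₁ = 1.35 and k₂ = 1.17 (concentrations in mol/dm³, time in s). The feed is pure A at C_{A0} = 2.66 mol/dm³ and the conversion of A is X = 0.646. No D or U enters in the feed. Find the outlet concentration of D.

Exit C_A = C_{A0}(1−X) = 2.66×0.354 = 0.9416 mol/dm³.
In a CSTR the entire volume is at exit conditions, so r_D = 1.35×0.9416^0.5 = 1.310 and r_U = 1.17×0.9416 = 1.102.
Fraction of consumed A going to D: r_D/(r_D+r_U) = 0.5432.
C_D = 0.5432·C_{A0}·X = 0.5432×2.66×0.646 = 0.933 mol/dm³.

0.933 mol/dm³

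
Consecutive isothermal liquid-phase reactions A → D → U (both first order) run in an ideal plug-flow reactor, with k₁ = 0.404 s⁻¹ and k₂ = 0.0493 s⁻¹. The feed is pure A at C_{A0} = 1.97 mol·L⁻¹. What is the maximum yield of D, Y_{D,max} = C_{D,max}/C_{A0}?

0.746

For a first-order series the maximum intermediate yield is C_{D,max}/C_{A0} = (k₁/k₂)^[k₂/(k₂−k₁)].
= (0.404/0.0493)^(0.0493/(0.0493−0.404)) = (8.195)^(-0.1390) = 0.7465.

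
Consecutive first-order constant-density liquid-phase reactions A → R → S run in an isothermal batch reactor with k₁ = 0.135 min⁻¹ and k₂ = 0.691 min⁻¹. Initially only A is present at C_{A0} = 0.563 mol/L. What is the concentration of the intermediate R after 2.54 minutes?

0.0734 mol/L

For first-order series with pure A initially, C_R(t) = k₁C_{A0}/(k₂−k₁)·(e^(−k₁t) − e^(−k₂t)).
e^(−k₁t) = e^(−0.135×2.54) = e^(−0.3429) = 0.7097; e^(−k₂t) = e^(−1.755) = 0.1729.
C_R = 0.135×0.563/(0.691−0.135) × (0.7097−0.1729) = 0.1367×0.5368 = 0.07338 mol/L.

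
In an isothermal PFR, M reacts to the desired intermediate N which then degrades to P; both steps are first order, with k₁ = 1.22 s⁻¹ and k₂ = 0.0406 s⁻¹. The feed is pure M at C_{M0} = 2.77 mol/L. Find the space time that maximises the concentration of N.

The intermediate peaks when r₁ = r₂, i.e. k₁e^(−k₁τ) = k₂e^(−k₂τ), giving τ_opt = ln(k₂/k₁)/(k₂−k₁).
= ln(0.0406/1.22)/(0.0406−1.22) = ln(0.03328)/-1.179 = -3.403/-1.179 = 2.89 s.

2.89 s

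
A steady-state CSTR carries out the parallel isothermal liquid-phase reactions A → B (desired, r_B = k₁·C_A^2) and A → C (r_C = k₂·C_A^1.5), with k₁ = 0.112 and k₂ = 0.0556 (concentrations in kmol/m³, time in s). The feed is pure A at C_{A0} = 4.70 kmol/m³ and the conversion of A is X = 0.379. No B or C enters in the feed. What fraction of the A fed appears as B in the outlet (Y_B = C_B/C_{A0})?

0.294

Exit C_A = C_{A0}(1−X) = 4.70×0.621 = 2.919 kmol/m³.
Rates in a CSTR are evaluated at the outlet concentration: r_B = 0.112×2.919^2 = 0.9541, r_C = 0.0556×2.919^1.5 = 0.2772.
Fraction of consumed A going to B: r_B/(r_B+r_C) = 0.7748.
C_B = 0.7748·C_{A0}·X = 0.7748×4.70×0.379 = 1.38 kmol/m³; Y_B = C_B/C_{A0} = 0.294.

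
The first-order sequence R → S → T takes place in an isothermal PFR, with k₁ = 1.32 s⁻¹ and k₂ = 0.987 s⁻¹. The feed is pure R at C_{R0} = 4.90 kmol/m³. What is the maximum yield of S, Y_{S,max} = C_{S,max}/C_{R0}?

At the optimum, C_{S,max}/C_{R0} = (k₁/k₂)^[k₂/(k₂−k₁)].
= (1.32/0.987)^(0.987/(0.987−1.32)) = (1.337)^(-2.964) = 0.4225.

0.422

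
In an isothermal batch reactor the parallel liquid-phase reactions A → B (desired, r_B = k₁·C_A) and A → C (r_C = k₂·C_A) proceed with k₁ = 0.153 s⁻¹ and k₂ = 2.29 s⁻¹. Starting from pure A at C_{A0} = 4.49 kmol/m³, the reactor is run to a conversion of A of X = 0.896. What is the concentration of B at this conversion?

C_A = C_{A0}(1−X) = 0.4670 kmol/m³.
Both paths are first order in A, so the instantaneous fraction to B is constant: dC_B/d(−C_A) = k₁/(k₁+k₂) = 0.06263.
C_B = 0.06263·(C_{A0}−C_A) = 0.06263×4.023 = 0.252 kmol/m³.

0.252 kmol/m³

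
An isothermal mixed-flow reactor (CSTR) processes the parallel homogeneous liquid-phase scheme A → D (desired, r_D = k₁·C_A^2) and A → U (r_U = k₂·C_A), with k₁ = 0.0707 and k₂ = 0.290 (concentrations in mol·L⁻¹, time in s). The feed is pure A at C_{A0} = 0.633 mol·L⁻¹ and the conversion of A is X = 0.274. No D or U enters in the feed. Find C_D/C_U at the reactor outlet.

0.112

Exit C_A = C_{A0}(1−X) = 0.633×0.726 = 0.4596 mol·L⁻¹.
A CSTR operates uniformly at the exit composition, giving r_D = 0.01493 and r_U = 0.1333 (each k·C_A^n at C_A = 0.4596).
Overall selectivity = C_D/C_U = r_Dτ/(r_Uτ) = r_D/r_U = 0.112.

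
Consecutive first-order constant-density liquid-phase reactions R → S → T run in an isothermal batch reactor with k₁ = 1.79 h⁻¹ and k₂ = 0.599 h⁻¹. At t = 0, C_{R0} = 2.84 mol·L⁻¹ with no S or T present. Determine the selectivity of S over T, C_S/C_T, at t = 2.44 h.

0.501

Solving the coupled first-order balances gives C_S(t) = [k₁/(k₂−k₁)]·C_{R0}·(e^(−k₁t) − e^(−k₂t)).
e^(−k₁t) = e^(−1.79×2.44) = e^(−4.368) = 0.01268; e^(−k₂t) = e^(−1.462) = 0.2319.
C_S = 1.79×2.84/(0.599−1.79) × (0.01268−0.2319) = (-4.268)×(-0.2192) = 0.9356 mol·L⁻¹.
C_R = C_{R0}e^(−k₁t) = 0.03602 mol·L⁻¹, so C_T = C_{R0}−C_R−C_S = 1.868 mol·L⁻¹; C_S/C_T = 0.501.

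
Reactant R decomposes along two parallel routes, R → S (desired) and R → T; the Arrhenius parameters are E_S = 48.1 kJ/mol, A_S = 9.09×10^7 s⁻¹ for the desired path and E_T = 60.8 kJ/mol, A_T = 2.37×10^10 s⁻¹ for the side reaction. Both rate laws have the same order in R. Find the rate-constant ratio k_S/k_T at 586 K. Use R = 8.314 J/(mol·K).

Since both paths have the same order in R, the concentration cancels and S_{S/T} = k_S/k_T = (A_S/A_T)·exp[(E_T−E_S)/(RT)].
(E_T−E_S)/(RT) = (60.8−48.1)×10³/(8.314×586) = 12700/4872 = 2.607.
k_S/k_T = (9.09×10^7/2.37×10^10)·exp(2.607) = 0.003835 × 13.55 = 0.0520.

0.0520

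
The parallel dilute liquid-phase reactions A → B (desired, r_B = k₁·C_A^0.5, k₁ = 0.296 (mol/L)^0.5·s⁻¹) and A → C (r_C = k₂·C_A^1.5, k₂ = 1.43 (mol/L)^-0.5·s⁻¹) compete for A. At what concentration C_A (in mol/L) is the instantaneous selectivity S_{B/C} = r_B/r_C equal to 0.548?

0.378 mol/L

S_{B/C} = (k₁/k₂)·C_A⁻¹ ⇒ C_A = (S·k₂/k₁)^(-1).
= (0.548×1.43/0.296)^(-1) = (2.647)^(-1) = 0.378 mol/L.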